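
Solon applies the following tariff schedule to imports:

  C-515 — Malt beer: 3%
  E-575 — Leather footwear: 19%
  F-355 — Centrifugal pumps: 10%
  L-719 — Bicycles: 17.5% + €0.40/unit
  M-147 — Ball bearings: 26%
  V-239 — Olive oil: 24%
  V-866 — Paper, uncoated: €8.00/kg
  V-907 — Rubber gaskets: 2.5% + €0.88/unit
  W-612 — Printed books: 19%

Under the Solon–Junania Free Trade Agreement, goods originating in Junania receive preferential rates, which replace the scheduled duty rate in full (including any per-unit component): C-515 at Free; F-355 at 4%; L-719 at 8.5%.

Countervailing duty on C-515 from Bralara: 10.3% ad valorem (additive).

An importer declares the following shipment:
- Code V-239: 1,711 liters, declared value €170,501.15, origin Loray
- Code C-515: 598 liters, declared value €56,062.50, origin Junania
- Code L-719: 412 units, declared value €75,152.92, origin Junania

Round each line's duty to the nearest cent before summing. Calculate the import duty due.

Line 1 (V-239, Loray, 1,711 liters, €170,501.15):
Base rate for V-239 is 24%.
Duty = €170,501.15 × 24% = €40,920.28.
Line 2 (C-515, Junania, 598 liters, €56,062.50):
Base rate for C-515 is 3%.
Origin Junania qualifies under the Solon–Junania agreement and C-515 is covered: preferential rate Free applies instead.
The additional-duty order on C-515 targets Bralara, not Junania; it does not apply.
Duty = €56,062.50 × 0% = €0.00.
Line 3 (L-719, Junania, 412 units, €75,152.92):
Base rate for L-719 is 17.5% + €0.40/unit.
Origin Junania qualifies under the Solon–Junania agreement and L-719 is covered: preferential rate 8.5% applies instead.
Duty = €75,152.92 × 8.5% = €6,388.00.
Total = €40,920.28 + €0.00 + €6,388.00 = €47,308.28.

€47,308.28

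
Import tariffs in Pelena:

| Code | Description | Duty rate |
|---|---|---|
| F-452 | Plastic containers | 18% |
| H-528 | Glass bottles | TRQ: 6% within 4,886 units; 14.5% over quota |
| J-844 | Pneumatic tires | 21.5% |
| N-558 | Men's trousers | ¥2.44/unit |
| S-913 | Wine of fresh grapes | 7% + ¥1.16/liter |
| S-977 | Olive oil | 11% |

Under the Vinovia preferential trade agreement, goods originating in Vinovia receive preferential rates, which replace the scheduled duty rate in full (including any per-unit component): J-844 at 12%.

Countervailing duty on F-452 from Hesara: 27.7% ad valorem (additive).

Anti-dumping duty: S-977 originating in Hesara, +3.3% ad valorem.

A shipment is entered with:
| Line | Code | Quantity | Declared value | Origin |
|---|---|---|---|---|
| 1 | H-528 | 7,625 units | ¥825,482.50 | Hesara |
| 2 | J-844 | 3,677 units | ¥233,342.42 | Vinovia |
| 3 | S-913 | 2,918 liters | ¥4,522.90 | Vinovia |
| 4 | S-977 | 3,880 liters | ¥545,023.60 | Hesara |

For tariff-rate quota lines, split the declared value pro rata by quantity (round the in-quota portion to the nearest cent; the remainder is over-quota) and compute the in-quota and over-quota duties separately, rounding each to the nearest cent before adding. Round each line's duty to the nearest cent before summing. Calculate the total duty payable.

Line 1 (H-528, Hesara, 7,625 units, ¥825,482.50):
Code H-528 is under a tariff-rate quota (threshold 4,886 units). In-quota: 4,886 units at 6%; over-quota: 2,739 units at 14.5%.
Pro-rata value split: in-quota = ¥825,482.50 × 4,886/7,625 = ¥528,958.36; over-quota = ¥825,482.50 − ¥528,958.36 = ¥296,524.14.
In-quota duty = ¥528,958.36 × 6% = ¥31,737.50. Over-quota duty = ¥296,524.14 × 14.5% = ¥42,996.00.
Line duty = ¥31,737.50 + ¥42,996.00 = ¥74,733.50.
Line 2 (J-844, Vinovia, 3,677 units, ¥233,342.42):
Base rate for J-844 is 21.5%.
Origin Vinovia qualifies under the Pelena–Vinovia agreement and J-844 is covered: preferential rate 12% applies instead.
Duty = ¥233,342.42 × 12% = ¥28,001.09.
Line 3 (S-913, Vinovia, 2,918 liters, ¥4,522.90):
Base rate for S-913 is 7% + ¥1.16/liter.
Origin Vinovia is the FTA partner but S-913 is not on the preference list; base rate stands.
Duty = ¥4,522.90 × 7% + 2,918 × ¥1.16 = ¥3,701.48.
Line 4 (S-977, Hesara, 3,880 liters, ¥545,023.60):
Base rate for S-977 is 11%.
Additional duty on S-977 from Hesara: +3.3%. Applied ad valorem rate: 11% + 3.3% = 14.3%.
Duty = ¥545,023.60 × 14.3% = ¥77,938.37.
Total = ¥74,733.50 + ¥28,001.09 + ¥3,701.48 + ¥77,938.37 = ¥184,374.44.

¥184,374.44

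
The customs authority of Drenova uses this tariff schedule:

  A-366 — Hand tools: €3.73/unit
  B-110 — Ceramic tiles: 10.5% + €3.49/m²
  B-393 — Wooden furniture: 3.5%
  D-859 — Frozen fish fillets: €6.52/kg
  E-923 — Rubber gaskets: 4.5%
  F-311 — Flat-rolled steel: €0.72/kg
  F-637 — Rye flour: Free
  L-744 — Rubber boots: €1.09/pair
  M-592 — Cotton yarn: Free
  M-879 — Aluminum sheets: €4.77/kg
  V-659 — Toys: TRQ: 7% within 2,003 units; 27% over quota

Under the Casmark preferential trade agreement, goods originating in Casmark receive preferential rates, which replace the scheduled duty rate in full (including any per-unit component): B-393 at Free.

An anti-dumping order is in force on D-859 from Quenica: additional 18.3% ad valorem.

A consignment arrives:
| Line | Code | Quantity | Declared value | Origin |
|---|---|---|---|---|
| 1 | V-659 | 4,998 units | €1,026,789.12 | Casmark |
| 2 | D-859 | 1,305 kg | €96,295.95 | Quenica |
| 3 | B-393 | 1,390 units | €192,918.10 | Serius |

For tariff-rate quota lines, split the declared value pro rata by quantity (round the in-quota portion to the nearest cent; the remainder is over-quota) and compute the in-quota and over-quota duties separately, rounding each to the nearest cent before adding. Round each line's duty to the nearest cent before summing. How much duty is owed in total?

€227,816.69

Line 1 (V-659, Casmark, 4,998 units, €1,026,789.12):
Code V-659 is under a tariff-rate quota (threshold 2,003 units). In-quota: 2,003 units at 7%; over-quota: 2,995 units at 27%.
Pro-rata value split: in-quota = €1,026,789.12 × 2,003/4,998 = €411,496.32; over-quota = €1,026,789.12 − €411,496.32 = €615,292.80.
In-quota duty = €411,496.32 × 7% = €28,804.74. Over-quota duty = €615,292.80 × 27% = €166,129.06.
Line duty = €28,804.74 + €166,129.06 = €194,933.80.
Line 2 (D-859, Quenica, 1,305 kg, €96,295.95):
Base rate for D-859 is €6.52/kg.
Additional duty on D-859 from Quenica: +18.3% ad valorem. Applied ad valorem rate = 18.3%.
Duty = €96,295.95 × 18.3% + 1,305 × €6.52 = €26,130.76.
Line 3 (B-393, Serius, 1,390 units, €192,918.10):
Base rate for B-393 is 3.5%.
B-393 has an FTA preferential rate, but origin Serius is not Casmark; base rate stands.
Duty = €192,918.10 × 3.5% = €6,752.13.
Total = €194,933.80 + €26,130.76 + €6,752.13 = €227,816.69.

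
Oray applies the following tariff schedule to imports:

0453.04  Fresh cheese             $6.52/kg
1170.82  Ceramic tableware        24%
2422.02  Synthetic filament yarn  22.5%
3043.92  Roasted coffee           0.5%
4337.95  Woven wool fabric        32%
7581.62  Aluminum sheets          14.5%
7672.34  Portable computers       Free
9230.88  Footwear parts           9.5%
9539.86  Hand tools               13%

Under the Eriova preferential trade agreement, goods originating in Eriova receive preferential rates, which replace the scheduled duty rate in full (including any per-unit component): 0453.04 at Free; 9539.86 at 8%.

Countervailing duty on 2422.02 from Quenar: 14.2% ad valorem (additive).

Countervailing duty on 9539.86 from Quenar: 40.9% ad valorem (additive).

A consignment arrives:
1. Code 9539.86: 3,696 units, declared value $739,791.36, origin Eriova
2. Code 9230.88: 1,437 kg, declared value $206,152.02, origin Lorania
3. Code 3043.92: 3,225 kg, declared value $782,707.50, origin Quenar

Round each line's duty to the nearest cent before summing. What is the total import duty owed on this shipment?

$82,681.29

Line 1 (9539.86, Eriova, 3,696 units, $739,791.36):
Base rate for 9539.86 is 13%.
Origin Eriova qualifies under the Oray–Eriova agreement and 9539.86 is covered: preferential rate 8% applies instead.
The additional-duty order on 9539.86 targets Quenar, not Eriova; it does not apply.
Duty = $739,791.36 × 8% = $59,183.31.
Line 2 (9230.88, Lorania, 1,437 kg, $206,152.02):
Base rate for 9230.88 is 9.5%.
Duty = $206,152.02 × 9.5% = $19,584.44.
Line 3 (3043.92, Quenar, 3,225 kg, $782,707.50):
Base rate for 3043.92 is 0.5%.
Duty = $782,707.50 × 0.5% = $3,913.54.
Total = $59,183.31 + $19,584.44 + $3,913.54 = $82,681.29.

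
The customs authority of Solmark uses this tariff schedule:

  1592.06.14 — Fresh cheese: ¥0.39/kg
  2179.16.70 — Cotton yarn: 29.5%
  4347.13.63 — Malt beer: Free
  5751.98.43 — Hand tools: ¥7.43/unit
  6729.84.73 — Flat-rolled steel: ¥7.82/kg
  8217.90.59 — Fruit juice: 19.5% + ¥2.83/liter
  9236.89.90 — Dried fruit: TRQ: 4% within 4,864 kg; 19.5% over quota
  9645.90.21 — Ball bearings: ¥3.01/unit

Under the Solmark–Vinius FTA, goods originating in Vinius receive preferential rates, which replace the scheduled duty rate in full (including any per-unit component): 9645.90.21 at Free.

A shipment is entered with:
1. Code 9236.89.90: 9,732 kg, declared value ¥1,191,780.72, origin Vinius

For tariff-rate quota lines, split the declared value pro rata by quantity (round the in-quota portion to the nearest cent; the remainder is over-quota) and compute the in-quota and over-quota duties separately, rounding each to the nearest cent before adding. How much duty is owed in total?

¥140,072.20

Line 1 (9236.89.90, Vinius, 9,732 kg, ¥1,191,780.72):
Code 9236.89.90 is under a tariff-rate quota (threshold 4,864 kg). In-quota: 4,864 kg at 4%; over-quota: 4,868 kg at 19.5%.
Pro-rata value split: in-quota = ¥1,191,780.72 × 4,864/9,732 = ¥595,645.44; over-quota = ¥1,191,780.72 − ¥595,645.44 = ¥596,135.28.
In-quota duty = ¥595,645.44 × 4% = ¥23,825.82. Over-quota duty = ¥596,135.28 × 19.5% = ¥116,246.38.
Line duty = ¥23,825.82 + ¥116,246.38 = ¥140,072.20.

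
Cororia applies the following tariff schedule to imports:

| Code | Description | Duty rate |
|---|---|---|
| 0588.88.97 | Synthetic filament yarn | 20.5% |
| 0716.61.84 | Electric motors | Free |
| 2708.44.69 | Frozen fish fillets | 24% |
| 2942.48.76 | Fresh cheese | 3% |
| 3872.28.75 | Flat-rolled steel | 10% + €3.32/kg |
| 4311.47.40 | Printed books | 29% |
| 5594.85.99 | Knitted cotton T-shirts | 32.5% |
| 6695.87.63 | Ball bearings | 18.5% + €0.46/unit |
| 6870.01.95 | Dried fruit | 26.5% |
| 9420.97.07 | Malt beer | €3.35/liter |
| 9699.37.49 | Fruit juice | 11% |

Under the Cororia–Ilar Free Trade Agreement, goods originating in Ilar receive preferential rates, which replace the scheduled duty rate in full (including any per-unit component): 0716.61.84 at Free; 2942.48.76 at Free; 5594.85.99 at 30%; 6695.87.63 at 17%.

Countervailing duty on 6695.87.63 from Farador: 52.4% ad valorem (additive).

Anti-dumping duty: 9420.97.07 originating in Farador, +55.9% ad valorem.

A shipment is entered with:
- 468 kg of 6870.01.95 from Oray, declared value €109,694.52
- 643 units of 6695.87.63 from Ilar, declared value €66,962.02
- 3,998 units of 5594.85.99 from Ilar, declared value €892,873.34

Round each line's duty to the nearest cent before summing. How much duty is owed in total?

Line 1 (6870.01.95, Oray, 468 kg, €109,694.52):
Base rate for 6870.01.95 is 26.5%.
Duty = €109,694.52 × 26.5% = €29,069.05.
Line 2 (6695.87.63, Ilar, 643 units, €66,962.02):
Base rate for 6695.87.63 is 18.5% + €0.46/unit.
Origin Ilar qualifies under the Cororia–Ilar agreement and 6695.87.63 is covered: preferential rate 17% applies instead.
The additional-duty order on 6695.87.63 targets Farador, not Ilar; it does not apply.
Duty = €66,962.02 × 17% = €11,383.54.
Line 3 (5594.85.99, Ilar, 3,998 units, €892,873.34):
Base rate for 5594.85.99 is 32.5%.
Origin Ilar qualifies under the Cororia–Ilar agreement and 5594.85.99 is covered: preferential rate 30% applies instead.
Duty = €892,873.34 × 30% = €267,862.00.
Total = €29,069.05 + €11,383.54 + €267,862.00 = €308,314.59.

€308,314.59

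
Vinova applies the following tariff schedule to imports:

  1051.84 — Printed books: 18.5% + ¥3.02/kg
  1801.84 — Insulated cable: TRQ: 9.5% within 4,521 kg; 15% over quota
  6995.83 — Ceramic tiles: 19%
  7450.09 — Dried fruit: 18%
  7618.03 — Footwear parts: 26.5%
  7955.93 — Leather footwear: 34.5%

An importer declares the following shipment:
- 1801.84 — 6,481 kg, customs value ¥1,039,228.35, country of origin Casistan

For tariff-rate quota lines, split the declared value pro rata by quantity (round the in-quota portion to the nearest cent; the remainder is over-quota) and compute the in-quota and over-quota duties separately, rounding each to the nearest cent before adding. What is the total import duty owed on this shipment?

¥116,012.42

Line 1 (1801.84, Casistan, 6,481 kg, ¥1,039,228.35):
Code 1801.84 is under a tariff-rate quota (threshold 4,521 kg). In-quota: 4,521 kg at 9.5%; over-quota: 1,960 kg at 15%.
Pro-rata value split: in-quota = ¥1,039,228.35 × 4,521/6,481 = ¥724,942.35; over-quota = ¥1,039,228.35 − ¥724,942.35 = ¥314,286.00.
In-quota duty = ¥724,942.35 × 9.5% = ¥68,869.52. Over-quota duty = ¥314,286.00 × 15% = ¥47,142.90.
Line duty = ¥68,869.52 + ¥47,142.90 = ¥116,012.42.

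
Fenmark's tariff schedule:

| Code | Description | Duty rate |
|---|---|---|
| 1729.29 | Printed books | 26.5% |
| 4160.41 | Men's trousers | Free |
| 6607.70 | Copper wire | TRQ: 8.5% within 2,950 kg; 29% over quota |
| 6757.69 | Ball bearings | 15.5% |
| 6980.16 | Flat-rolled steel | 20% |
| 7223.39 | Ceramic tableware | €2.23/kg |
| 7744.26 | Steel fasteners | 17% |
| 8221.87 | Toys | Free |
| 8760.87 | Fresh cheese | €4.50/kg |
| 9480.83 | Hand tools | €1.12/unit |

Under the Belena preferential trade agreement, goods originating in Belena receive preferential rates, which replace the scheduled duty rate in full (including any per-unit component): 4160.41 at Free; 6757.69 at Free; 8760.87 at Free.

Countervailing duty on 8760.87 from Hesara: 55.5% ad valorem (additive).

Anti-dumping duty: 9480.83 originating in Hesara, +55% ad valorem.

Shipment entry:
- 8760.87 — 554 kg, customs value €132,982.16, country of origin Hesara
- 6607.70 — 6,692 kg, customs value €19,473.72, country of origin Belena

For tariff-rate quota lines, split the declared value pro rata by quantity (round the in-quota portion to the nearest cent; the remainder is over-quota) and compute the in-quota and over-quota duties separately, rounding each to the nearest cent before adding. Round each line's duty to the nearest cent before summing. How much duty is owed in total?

Line 1 (8760.87, Hesara, 554 kg, €132,982.16):
Base rate for 8760.87 is €4.50/kg.
8760.87 has an FTA preferential rate, but origin Hesara is not Belena; base rate stands.
Additional duty on 8760.87 from Hesara: +55.5% ad valorem. Applied ad valorem rate = 55.5%.
Duty = €132,982.16 × 55.5% + 554 × €4.50 = €76,298.10.
Line 2 (6607.70, Belena, 6,692 kg, €19,473.72):
Code 6607.70 is under a tariff-rate quota (threshold 2,950 kg). In-quota: 2,950 kg at 8.5%; over-quota: 3,742 kg at 29%.
Pro-rata value split: in-quota = €19,473.72 × 2,950/6,692 = €8,584.50; over-quota = €19,473.72 − €8,584.50 = €10,889.22.
In-quota duty = €8,584.50 × 8.5% = €729.68. Over-quota duty = €10,889.22 × 29% = €3,157.87.
Line duty = €729.68 + €3,157.87 = €3,887.55.
Total = €76,298.10 + €3,887.55 = €80,185.65.

€80,185.65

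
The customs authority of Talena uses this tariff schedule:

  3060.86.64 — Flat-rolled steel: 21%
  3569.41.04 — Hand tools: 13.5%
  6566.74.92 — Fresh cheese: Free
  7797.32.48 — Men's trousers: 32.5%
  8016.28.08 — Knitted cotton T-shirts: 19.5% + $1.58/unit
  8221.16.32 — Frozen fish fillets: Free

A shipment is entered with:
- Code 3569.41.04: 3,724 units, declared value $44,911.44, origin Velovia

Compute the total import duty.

Line 1 (3569.41.04, Velovia, 3,724 units, $44,911.44):
Base rate for 3569.41.04 is 13.5%.
Duty = $44,911.44 × 13.5% = $6,063.04.

$6,063.04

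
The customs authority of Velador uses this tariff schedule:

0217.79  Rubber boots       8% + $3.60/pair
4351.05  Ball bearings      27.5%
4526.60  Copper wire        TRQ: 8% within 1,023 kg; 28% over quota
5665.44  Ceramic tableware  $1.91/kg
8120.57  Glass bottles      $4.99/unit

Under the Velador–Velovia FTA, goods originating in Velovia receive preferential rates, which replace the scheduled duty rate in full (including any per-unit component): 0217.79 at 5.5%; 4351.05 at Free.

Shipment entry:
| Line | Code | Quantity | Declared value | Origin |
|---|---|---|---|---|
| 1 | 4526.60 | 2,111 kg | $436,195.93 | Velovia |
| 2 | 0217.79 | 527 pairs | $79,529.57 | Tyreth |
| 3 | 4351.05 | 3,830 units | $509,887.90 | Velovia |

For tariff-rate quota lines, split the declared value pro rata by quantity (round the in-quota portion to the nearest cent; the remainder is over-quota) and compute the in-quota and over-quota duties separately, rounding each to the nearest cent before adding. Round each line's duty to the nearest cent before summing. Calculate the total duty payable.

Line 1 (4526.60, Velovia, 2,111 kg, $436,195.93):
Code 4526.60 is under a tariff-rate quota (threshold 1,023 kg). In-quota: 1,023 kg at 8%; over-quota: 1,088 kg at 28%.
Pro-rata value split: in-quota = $436,195.93 × 1,023/2,111 = $211,382.49; over-quota = $436,195.93 − $211,382.49 = $224,813.44.
In-quota duty = $211,382.49 × 8% = $16,910.60. Over-quota duty = $224,813.44 × 28% = $62,947.76.
Line duty = $16,910.60 + $62,947.76 = $79,858.36.
Line 2 (0217.79, Tyreth, 527 pairs, $79,529.57):
Base rate for 0217.79 is 8% + $3.60/pair.
0217.79 has an FTA preferential rate, but origin Tyreth is not Velovia; base rate stands.
Duty = $79,529.57 × 8% + 527 × $3.60 = $8,259.57.
Line 3 (4351.05, Velovia, 3,830 units, $509,887.90):
Base rate for 4351.05 is 27.5%.
Origin Velovia qualifies under the Velador–Velovia agreement and 4351.05 is covered: preferential rate Free applies instead.
Duty = $509,887.90 × 0% = $0.00.
Total = $79,858.36 + $8,259.57 + $0.00 = $88,117.93.

$88,117.93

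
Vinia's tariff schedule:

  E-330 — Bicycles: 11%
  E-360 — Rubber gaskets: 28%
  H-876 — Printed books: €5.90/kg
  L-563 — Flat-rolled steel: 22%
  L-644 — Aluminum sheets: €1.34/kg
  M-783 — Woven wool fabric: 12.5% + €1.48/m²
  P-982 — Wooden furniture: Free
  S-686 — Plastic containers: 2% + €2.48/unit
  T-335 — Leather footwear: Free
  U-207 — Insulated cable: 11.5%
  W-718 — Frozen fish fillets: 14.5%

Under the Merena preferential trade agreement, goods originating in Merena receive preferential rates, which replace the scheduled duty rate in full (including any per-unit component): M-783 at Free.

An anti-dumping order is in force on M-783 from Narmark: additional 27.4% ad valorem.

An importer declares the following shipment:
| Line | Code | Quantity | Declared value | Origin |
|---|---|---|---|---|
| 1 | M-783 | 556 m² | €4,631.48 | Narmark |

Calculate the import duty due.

€2,670.84

Line 1 (M-783, Narmark, 556 m², €4,631.48):
Base rate for M-783 is 12.5% + €1.48/m².
M-783 has an FTA preferential rate, but origin Narmark is not Merena; base rate stands.
Additional duty on M-783 from Narmark: +27.4%. Applied ad valorem rate: 12.5% + 27.4% = 39.9%.
Duty = €4,631.48 × 39.9% + 556 × €1.48 = €2,670.84.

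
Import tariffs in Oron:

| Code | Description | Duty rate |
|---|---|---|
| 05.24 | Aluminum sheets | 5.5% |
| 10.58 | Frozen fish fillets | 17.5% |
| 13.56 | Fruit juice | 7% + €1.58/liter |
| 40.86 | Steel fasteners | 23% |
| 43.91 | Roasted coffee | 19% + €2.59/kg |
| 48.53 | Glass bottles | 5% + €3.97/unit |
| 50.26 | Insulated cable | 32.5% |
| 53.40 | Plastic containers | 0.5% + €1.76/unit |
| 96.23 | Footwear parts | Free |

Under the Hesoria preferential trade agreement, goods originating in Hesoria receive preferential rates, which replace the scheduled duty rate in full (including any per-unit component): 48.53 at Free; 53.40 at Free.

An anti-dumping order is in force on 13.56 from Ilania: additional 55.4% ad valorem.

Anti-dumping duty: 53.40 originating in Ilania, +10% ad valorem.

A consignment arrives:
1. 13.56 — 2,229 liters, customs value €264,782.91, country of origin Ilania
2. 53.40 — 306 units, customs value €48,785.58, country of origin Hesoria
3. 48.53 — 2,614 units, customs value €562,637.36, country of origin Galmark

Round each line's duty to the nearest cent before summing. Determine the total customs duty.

€207,255.81

Line 1 (13.56, Ilania, 2,229 liters, €264,782.91):
Base rate for 13.56 is 7% + €1.58/liter.
Additional duty on 13.56 from Ilania: +55.4%. Applied ad valorem rate: 7% + 55.4% = 62.4%.
Duty = €264,782.91 × 62.4% + 2,229 × €1.58 = €168,746.36.
Line 2 (53.40, Hesoria, 306 units, €48,785.58):
Base rate for 53.40 is 0.5% + €1.76/unit.
Origin Hesoria qualifies under the Oron–Hesoria agreement and 53.40 is covered: preferential rate Free applies instead.
The additional-duty order on 53.40 targets Ilania, not Hesoria; it does not apply.
Duty = €48,785.58 × 0% = €0.00.
Line 3 (48.53, Galmark, 2,614 units, €562,637.36):
Base rate for 48.53 is 5% + €3.97/unit.
48.53 has an FTA preferential rate, but origin Galmark is not Hesoria; base rate stands.
Duty = €562,637.36 × 5% + 2,614 × €3.97 = €38,509.45.
Total = €168,746.36 + €0.00 + €38,509.45 = €207,255.81.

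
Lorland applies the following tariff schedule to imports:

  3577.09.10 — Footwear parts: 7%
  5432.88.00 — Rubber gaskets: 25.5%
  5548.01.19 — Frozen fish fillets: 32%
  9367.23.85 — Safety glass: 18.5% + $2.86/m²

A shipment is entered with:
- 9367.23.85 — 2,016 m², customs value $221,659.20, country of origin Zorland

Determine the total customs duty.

$46,772.71

Line 1 (9367.23.85, Zorland, 2,016 m², $221,659.20):
Base rate for 9367.23.85 is 18.5% + $2.86/m².
Duty = $221,659.20 × 18.5% + 2,016 × $2.86 = $46,772.71.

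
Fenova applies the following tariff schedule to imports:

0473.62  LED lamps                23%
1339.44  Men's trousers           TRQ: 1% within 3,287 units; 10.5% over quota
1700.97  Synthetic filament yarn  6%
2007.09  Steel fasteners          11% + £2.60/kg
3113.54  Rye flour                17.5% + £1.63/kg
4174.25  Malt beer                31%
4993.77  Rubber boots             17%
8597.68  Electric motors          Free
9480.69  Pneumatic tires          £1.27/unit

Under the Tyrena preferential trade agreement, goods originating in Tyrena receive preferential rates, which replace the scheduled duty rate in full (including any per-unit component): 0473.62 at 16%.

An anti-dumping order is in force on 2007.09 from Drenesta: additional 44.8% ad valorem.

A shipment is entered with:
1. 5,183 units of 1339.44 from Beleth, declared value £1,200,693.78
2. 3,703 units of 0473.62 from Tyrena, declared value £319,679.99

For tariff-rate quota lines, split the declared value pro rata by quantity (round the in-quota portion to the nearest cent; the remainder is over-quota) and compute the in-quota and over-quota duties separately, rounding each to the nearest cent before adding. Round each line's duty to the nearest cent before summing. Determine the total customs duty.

Line 1 (1339.44, Beleth, 5,183 units, £1,200,693.78):
Code 1339.44 is under a tariff-rate quota (threshold 3,287 units). In-quota: 3,287 units at 1%; over-quota: 1,896 units at 10.5%.
Pro-rata value split: in-quota = £1,200,693.78 × 3,287/5,183 = £761,466.42; over-quota = £1,200,693.78 − £761,466.42 = £439,227.36.
In-quota duty = £761,466.42 × 1% = £7,614.66. Over-quota duty = £439,227.36 × 10.5% = £46,118.87.
Line duty = £7,614.66 + £46,118.87 = £53,733.53.
Line 2 (0473.62, Tyrena, 3,703 units, £319,679.99):
Base rate for 0473.62 is 23%.
Origin Tyrena qualifies under the Fenova–Tyrena agreement and 0473.62 is covered: preferential rate 16% applies instead.
Duty = £319,679.99 × 16% = £51,148.80.
Total = £53,733.53 + £51,148.80 = £104,882.33.

£104,882.33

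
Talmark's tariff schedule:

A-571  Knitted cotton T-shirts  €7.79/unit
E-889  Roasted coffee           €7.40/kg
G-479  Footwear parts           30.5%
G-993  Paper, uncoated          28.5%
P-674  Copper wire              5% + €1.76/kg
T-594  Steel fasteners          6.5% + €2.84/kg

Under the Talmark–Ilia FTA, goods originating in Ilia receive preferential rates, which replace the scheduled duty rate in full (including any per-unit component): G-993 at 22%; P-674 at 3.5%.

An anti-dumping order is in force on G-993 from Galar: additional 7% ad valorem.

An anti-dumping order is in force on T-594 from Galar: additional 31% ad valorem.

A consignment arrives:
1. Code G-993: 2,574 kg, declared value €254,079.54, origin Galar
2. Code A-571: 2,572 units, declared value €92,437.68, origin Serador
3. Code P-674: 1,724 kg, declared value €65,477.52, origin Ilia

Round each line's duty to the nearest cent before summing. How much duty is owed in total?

Line 1 (G-993, Galar, 2,574 kg, €254,079.54):
Base rate for G-993 is 28.5%.
G-993 has an FTA preferential rate, but origin Galar is not Ilia; base rate stands.
Additional duty on G-993 from Galar: +7%. Applied ad valorem rate: 28.5% + 7% = 35.5%.
Duty = €254,079.54 × 35.5% = €90,198.24.
Line 2 (A-571, Serador, 2,572 units, €92,437.68):
Base rate for A-571 is €7.79/unit.
Duty = 2,572 × €7.79 = €20,035.88.
Line 3 (P-674, Ilia, 1,724 kg, €65,477.52):
Base rate for P-674 is 5% + €1.76/kg.
Origin Ilia qualifies under the Talmark–Ilia agreement and P-674 is covered: preferential rate 3.5% applies instead.
Duty = €65,477.52 × 3.5% = €2,291.71.
Total = €90,198.24 + €20,035.88 + €2,291.71 = €112,525.83.

€112,525.83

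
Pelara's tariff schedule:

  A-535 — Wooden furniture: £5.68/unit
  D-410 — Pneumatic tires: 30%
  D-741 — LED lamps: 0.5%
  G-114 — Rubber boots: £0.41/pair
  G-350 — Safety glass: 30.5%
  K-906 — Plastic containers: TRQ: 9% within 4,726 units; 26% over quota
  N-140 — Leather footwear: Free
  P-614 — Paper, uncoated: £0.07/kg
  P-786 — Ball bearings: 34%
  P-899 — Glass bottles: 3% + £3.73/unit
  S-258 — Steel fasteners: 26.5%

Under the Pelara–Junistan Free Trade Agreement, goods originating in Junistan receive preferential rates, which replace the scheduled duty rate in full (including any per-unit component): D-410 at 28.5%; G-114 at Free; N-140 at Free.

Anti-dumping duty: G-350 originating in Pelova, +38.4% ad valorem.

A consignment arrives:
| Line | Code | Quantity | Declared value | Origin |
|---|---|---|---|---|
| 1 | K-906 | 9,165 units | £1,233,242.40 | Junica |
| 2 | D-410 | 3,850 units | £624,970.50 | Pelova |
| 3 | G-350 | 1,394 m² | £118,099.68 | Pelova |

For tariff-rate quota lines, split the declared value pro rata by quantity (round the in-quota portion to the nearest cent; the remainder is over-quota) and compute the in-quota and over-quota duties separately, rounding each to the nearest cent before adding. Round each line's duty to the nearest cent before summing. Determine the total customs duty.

£481,396.66

Line 1 (K-906, Junica, 9,165 units, £1,233,242.40):
Code K-906 is under a tariff-rate quota (threshold 4,726 units). In-quota: 4,726 units at 9%; over-quota: 4,439 units at 26%.
Pro-rata value split: in-quota = £1,233,242.40 × 4,726/9,165 = £635,930.56; over-quota = £1,233,242.40 − £635,930.56 = £597,311.84.
In-quota duty = £635,930.56 × 9% = £57,233.75. Over-quota duty = £597,311.84 × 26% = £155,301.08.
Line duty = £57,233.75 + £155,301.08 = £212,534.83.
Line 2 (D-410, Pelova, 3,850 units, £624,970.50):
Base rate for D-410 is 30%.
D-410 has an FTA preferential rate, but origin Pelova is not Junistan; base rate stands.
Duty = £624,970.50 × 30% = £187,491.15.
Line 3 (G-350, Pelova, 1,394 m², £118,099.68):
Base rate for G-350 is 30.5%.
Additional duty on G-350 from Pelova: +38.4%. Applied ad valorem rate: 30.5% + 38.4% = 68.9%.
Duty = £118,099.68 × 68.9% = £81,370.68.
Total = £212,534.83 + £187,491.15 + £81,370.68 = £481,396.66.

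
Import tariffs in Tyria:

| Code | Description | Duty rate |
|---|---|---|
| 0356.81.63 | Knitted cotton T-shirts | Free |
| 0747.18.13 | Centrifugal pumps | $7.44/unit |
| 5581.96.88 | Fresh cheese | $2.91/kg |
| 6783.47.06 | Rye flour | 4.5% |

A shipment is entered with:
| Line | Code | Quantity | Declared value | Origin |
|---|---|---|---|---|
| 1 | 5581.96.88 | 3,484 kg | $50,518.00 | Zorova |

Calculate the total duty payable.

Line 1 (5581.96.88, Zorova, 3,484 kg, $50,518.00):
Base rate for 5581.96.88 is $2.91/kg.
Duty = 3,484 × $2.91 = $10,138.44.

$10,138.44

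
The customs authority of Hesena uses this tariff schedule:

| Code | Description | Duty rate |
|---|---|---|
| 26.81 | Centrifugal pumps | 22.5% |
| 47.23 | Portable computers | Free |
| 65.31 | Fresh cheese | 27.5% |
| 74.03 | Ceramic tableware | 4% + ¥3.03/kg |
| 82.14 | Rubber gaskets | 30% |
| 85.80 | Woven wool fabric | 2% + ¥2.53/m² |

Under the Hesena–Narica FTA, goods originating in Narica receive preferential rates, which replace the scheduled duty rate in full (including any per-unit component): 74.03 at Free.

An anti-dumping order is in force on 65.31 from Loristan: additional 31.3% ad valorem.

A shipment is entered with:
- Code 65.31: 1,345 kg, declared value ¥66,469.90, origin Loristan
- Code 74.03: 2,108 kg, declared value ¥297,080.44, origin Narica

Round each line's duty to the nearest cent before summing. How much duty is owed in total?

Line 1 (65.31, Loristan, 1,345 kg, ¥66,469.90):
Base rate for 65.31 is 27.5%.
Additional duty on 65.31 from Loristan: +31.3%. Applied ad valorem rate: 27.5% + 31.3% = 58.8%.
Duty = ¥66,469.90 × 58.8% = ¥39,084.30.
Line 2 (74.03, Narica, 2,108 kg, ¥297,080.44):
Base rate for 74.03 is 4% + ¥3.03/kg.
Origin Narica qualifies under the Hesena–Narica agreement and 74.03 is covered: preferential rate Free applies instead.
Duty = ¥297,080.44 × 0% = ¥0.00.
Total = ¥39,084.30 + ¥0.00 = ¥39,084.30.

¥39,084.30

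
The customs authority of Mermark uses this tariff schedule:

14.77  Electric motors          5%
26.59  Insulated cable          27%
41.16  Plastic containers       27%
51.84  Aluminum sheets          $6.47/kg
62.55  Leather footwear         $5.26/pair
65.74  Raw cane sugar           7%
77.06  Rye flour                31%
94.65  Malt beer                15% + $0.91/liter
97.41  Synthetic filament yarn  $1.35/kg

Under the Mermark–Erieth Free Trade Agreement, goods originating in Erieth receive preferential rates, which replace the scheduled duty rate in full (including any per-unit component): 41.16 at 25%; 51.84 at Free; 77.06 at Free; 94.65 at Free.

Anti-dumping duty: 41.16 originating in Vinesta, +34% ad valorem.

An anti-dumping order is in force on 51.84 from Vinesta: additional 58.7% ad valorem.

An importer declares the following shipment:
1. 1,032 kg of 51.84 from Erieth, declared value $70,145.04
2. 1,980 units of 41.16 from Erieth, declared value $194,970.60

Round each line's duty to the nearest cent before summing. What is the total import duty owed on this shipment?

Line 1 (51.84, Erieth, 1,032 kg, $70,145.04):
Base rate for 51.84 is $6.47/kg.
Origin Erieth qualifies under the Mermark–Erieth agreement and 51.84 is covered: preferential rate Free applies instead.
The additional-duty order on 51.84 targets Vinesta, not Erieth; it does not apply.
Duty = $70,145.04 × 0% = $0.00.
Line 2 (41.16, Erieth, 1,980 units, $194,970.60):
Base rate for 41.16 is 27%.
Origin Erieth qualifies under the Mermark–Erieth agreement and 41.16 is covered: preferential rate 25% applies instead.
The additional-duty order on 41.16 targets Vinesta, not Erieth; it does not apply.
Duty = $194,970.60 × 25% = $48,742.65.
Total = $0.00 + $48,742.65 = $48,742.65.

$48,742.65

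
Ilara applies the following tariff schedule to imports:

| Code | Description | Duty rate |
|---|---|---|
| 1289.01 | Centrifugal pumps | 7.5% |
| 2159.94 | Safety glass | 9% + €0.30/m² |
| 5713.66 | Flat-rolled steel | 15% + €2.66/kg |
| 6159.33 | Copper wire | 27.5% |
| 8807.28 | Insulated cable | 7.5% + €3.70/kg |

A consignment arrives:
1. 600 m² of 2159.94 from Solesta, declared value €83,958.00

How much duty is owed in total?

Line 1 (2159.94, Solesta, 600 m², €83,958.00):
Base rate for 2159.94 is 9% + €0.30/m².
Duty = €83,958.00 × 9% + 600 × €0.30 = €7,736.22.

€7,736.22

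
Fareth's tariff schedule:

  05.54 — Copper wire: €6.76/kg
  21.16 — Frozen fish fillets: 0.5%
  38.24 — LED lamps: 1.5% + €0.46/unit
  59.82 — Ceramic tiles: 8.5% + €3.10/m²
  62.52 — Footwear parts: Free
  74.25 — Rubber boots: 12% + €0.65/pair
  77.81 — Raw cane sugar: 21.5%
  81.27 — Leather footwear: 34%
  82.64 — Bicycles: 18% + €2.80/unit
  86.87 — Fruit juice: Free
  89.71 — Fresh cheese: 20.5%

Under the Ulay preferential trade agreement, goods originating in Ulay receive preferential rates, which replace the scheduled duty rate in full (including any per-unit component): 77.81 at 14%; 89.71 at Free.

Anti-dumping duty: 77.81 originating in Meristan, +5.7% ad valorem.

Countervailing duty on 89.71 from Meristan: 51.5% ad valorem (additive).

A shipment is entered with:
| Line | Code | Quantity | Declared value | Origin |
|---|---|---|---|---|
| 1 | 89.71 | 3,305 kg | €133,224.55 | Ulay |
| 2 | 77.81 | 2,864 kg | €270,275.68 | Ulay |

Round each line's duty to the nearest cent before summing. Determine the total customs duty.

€37,838.60

Line 1 (89.71, Ulay, 3,305 kg, €133,224.55):
Base rate for 89.71 is 20.5%.
Origin Ulay qualifies under the Fareth–Ulay agreement and 89.71 is covered: preferential rate Free applies instead.
The additional-duty order on 89.71 targets Meristan, not Ulay; it does not apply.
Duty = €133,224.55 × 0% = €0.00.
Line 2 (77.81, Ulay, 2,864 kg, €270,275.68):
Base rate for 77.81 is 21.5%.
Origin Ulay qualifies under the Fareth–Ulay agreement and 77.81 is covered: preferential rate 14% applies instead.
The additional-duty order on 77.81 targets Meristan, not Ulay; it does not apply.
Duty = €270,275.68 × 14% = €37,838.60.
Total = €0.00 + €37,838.60 = €37,838.60.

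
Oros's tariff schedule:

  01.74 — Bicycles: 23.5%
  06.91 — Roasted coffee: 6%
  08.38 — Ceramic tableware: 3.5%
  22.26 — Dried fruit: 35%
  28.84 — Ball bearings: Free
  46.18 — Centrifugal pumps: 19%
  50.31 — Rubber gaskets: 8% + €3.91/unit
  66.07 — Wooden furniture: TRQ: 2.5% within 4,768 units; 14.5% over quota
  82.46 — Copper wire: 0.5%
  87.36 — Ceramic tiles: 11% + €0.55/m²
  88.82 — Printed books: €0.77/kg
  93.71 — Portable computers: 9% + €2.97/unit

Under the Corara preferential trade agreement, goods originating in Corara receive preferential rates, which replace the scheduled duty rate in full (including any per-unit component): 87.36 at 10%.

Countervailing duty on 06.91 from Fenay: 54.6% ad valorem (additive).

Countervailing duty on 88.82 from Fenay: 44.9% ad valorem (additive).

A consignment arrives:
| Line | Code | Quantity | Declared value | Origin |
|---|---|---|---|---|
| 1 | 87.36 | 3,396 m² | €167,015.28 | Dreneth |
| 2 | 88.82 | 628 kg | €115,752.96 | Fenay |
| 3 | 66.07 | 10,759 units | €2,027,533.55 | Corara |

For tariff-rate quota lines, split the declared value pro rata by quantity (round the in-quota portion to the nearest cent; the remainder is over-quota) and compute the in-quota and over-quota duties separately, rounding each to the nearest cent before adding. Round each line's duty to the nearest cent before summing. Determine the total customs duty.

Line 1 (87.36, Dreneth, 3,396 m², €167,015.28):
Base rate for 87.36 is 11% + €0.55/m².
87.36 has an FTA preferential rate, but origin Dreneth is not Corara; base rate stands.
Duty = €167,015.28 × 11% + 3,396 × €0.55 = €20,239.48.
Line 2 (88.82, Fenay, 628 kg, €115,752.96):
Base rate for 88.82 is €0.77/kg.
Additional duty on 88.82 from Fenay: +44.9% ad valorem. Applied ad valorem rate = 44.9%.
Duty = €115,752.96 × 44.9% + 628 × €0.77 = €52,456.64.
Line 3 (66.07, Corara, 10,759 units, €2,027,533.55):
Code 66.07 is under a tariff-rate quota (threshold 4,768 units). In-quota: 4,768 units at 2.5%; over-quota: 5,991 units at 14.5%.
Pro-rata value split: in-quota = €2,027,533.55 × 4,768/10,759 = €898,529.60; over-quota = €2,027,533.55 − €898,529.60 = €1,129,003.95.
In-quota duty = €898,529.60 × 2.5% = €22,463.24. Over-quota duty = €1,129,003.95 × 14.5% = €163,705.57.
Line duty = €22,463.24 + €163,705.57 = €186,168.81.
Total = €20,239.48 + €52,456.64 + €186,168.81 = €258,864.93.

€258,864.93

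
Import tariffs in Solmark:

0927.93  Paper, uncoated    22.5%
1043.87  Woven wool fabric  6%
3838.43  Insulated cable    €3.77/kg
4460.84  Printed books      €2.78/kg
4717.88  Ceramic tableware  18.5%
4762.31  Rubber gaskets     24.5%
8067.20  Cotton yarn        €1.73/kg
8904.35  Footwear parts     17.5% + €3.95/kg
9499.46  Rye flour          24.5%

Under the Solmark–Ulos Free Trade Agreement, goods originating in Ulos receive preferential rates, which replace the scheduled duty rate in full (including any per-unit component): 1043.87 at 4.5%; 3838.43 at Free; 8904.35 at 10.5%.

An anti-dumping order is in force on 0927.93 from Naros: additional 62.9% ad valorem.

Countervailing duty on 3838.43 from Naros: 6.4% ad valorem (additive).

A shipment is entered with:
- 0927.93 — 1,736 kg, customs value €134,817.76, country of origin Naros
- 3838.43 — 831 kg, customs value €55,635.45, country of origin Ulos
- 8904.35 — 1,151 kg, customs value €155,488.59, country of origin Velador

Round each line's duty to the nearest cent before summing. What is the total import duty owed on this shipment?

€146,891.32

Line 1 (0927.93, Naros, 1,736 kg, €134,817.76):
Base rate for 0927.93 is 22.5%.
Additional duty on 0927.93 from Naros: +62.9%. Applied ad valorem rate: 22.5% + 62.9% = 85.4%.
Duty = €134,817.76 × 85.4% = €115,134.37.
Line 2 (3838.43, Ulos, 831 kg, €55,635.45):
Base rate for 3838.43 is €3.77/kg.
Origin Ulos qualifies under the Solmark–Ulos agreement and 3838.43 is covered: preferential rate Free applies instead.
The additional-duty order on 3838.43 targets Naros, not Ulos; it does not apply.
Duty = €55,635.45 × 0% = €0.00.
Line 3 (8904.35, Velador, 1,151 kg, €155,488.59):
Base rate for 8904.35 is 17.5% + €3.95/kg.
8904.35 has an FTA preferential rate, but origin Velador is not Ulos; base rate stands.
Duty = €155,488.59 × 17.5% + 1,151 × €3.95 = €31,756.95.
Total = €115,134.37 + €0.00 + €31,756.95 = €146,891.32.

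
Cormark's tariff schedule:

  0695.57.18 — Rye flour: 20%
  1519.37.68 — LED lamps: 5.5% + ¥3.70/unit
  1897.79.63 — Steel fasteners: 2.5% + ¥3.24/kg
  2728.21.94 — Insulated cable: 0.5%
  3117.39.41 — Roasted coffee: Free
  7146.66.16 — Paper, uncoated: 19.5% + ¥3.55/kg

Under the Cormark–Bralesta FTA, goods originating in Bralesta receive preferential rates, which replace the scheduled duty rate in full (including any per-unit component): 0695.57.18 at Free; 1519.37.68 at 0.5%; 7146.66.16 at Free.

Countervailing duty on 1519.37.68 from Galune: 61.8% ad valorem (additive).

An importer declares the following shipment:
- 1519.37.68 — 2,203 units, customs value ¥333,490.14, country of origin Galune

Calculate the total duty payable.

¥232,589.96

Line 1 (1519.37.68, Galune, 2,203 units, ¥333,490.14):
Base rate for 1519.37.68 is 5.5% + ¥3.70/unit.
1519.37.68 has an FTA preferential rate, but origin Galune is not Bralesta; base rate stands.
Additional duty on 1519.37.68 from Galune: +61.8%. Applied ad valorem rate: 5.5% + 61.8% = 67.3%.
Duty = ¥333,490.14 × 67.3% + 2,203 × ¥3.70 = ¥232,589.96.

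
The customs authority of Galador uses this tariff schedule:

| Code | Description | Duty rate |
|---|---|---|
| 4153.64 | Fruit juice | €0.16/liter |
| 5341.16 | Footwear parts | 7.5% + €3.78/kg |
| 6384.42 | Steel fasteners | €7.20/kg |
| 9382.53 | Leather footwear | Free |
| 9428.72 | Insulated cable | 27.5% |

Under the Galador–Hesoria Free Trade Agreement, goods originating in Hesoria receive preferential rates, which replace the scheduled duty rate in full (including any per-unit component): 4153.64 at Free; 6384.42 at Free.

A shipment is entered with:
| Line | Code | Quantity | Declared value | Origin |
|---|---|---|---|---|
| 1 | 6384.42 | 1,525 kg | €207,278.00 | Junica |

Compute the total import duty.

Line 1 (6384.42, Junica, 1,525 kg, €207,278.00):
Base rate for 6384.42 is €7.20/kg.
6384.42 has an FTA preferential rate, but origin Junica is not Hesoria; base rate stands.
Duty = 1,525 × €7.20 = €10,980.00.

€10,980.00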